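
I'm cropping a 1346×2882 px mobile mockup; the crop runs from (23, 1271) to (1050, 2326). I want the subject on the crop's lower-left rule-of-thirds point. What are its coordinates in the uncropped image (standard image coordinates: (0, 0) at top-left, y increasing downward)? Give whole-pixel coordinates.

Crop width = 1050 − 23 = 1027 px; one third is 342.33 px.
Crop height = 2326 − 1271 = 1055 px; one third is 351.67 px.
The lower-left point is one-third across and two-thirds down within the crop:
x = 23 + 1 × 342.33 ≈ 365; y = 1271 + 2 × 351.67 ≈ 1974.

x = 365 px, y = 1974 px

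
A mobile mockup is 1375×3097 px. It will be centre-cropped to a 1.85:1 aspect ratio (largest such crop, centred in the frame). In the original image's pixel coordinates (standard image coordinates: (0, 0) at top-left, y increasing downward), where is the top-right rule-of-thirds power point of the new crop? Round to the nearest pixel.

(917, 1425)

1375/3097 < 1.85/1, so the 1.85:1 crop keeps the full width 1375 and trims height to 1375 × 1/1.85 = 743.24 px.
Top offset = (3097 − 743.24)/2 = 1176.88 px; left offset = 0.
Top-right is two-thirds across and one-third down within the crop:
x = 0.00 + 2 × 1375.00/3 ≈ 917; y = 1176.88 + 1 × 743.24/3 ≈ 1425.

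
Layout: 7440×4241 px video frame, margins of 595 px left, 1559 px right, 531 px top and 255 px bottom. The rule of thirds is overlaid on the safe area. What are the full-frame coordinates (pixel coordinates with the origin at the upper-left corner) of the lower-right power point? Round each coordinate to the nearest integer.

x = 4119 px, y = 2834 px

Content width = 7440 − 595 − 1559 = 5286 px; content height = 4241 − 531 − 255 = 3455 px.
Lower-right is two-thirds across and two-thirds down within the safe area.
x = 595 + 2 × 5286/3 = 595 + 3524.00 ≈ 4119
y = 531 + 2 × 3455/3 = 531 + 2303.33 ≈ 2834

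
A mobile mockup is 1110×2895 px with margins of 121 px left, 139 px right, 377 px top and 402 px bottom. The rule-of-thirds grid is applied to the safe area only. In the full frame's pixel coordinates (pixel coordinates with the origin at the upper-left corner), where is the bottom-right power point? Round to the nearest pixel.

Content width = 1110 − 121 − 139 = 850 px; content height = 2895 − 377 − 402 = 2116 px.
Bottom-right is two-thirds across and two-thirds down within the safe area.
x = 121 + 2 × 850/3 = 121 + 566.67 ≈ 688
y = 377 + 2 × 2116/3 = 377 + 1410.67 ≈ 1788

(688, 1788)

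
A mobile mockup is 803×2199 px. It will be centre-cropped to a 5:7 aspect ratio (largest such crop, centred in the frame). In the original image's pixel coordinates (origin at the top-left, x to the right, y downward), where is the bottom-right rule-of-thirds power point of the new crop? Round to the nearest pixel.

(535, 1287)

803/2199 < 5/7, so the 5:7 crop keeps the full width 803 and trims height to 803 × 7/5 = 1124.20 px.
Top offset = (2199 − 1124.20)/2 = 537.40 px; left offset = 0.
Bottom-right is two-thirds across and two-thirds down within the crop:
x = 0.00 + 2 × 803.00/3 ≈ 535; y = 537.40 + 2 × 1124.20/3 ≈ 1287.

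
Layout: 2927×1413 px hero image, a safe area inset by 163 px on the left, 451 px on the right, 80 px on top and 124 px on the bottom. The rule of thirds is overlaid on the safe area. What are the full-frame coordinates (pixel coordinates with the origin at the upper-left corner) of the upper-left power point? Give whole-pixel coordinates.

Content width = 2927 − 163 − 451 = 2313 px; content height = 1413 − 80 − 124 = 1209 px.
Upper-left is one-third across and one-third down within the safe area.
x = 163 + 1 × 2313/3 = 163 + 771.00 ≈ 934
y = 80 + 1 × 1209/3 = 80 + 403.00 ≈ 483

x = 934 px, y = 483 px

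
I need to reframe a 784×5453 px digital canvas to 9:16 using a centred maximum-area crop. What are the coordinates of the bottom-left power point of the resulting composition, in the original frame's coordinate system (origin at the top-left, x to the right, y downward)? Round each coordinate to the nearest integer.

784/5453 < 9/16, so the 9:16 crop keeps the full width 784 and trims height to 784 × 16/9 = 1393.78 px.
Top offset = (5453 − 1393.78)/2 = 2029.61 px; left offset = 0.
Bottom-left is one-third across and two-thirds down within the crop:
x = 0.00 + 1 × 784.00/3 ≈ 261; y = 2029.61 + 2 × 1393.78/3 ≈ 2959.

x = 261 px, y = 2959 px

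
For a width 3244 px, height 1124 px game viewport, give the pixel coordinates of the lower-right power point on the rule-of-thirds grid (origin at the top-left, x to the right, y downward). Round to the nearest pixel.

The lower-right point sits two-thirds of the way across and two-thirds of the way down.
x = 2 × 3244/3 ≈ 2163; y = 2 × 1124/3 ≈ 749.

(2163, 749)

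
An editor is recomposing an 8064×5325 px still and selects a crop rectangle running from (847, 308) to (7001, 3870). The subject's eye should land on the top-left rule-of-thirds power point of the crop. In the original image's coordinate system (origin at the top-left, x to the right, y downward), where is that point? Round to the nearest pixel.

x = 2898 px, y = 1495 px

Crop width = 7001 − 847 = 6154 px; one third is 2051.33 px.
Crop height = 3870 − 308 = 3562 px; one third is 1187.33 px.
The top-left point is one-third across and one-third down within the crop:
x = 847 + 1 × 2051.33 ≈ 2898; y = 308 + 1 × 1187.33 ≈ 1495.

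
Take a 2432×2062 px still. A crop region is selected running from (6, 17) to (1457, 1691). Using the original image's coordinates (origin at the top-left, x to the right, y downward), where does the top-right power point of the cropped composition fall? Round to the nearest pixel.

Crop width = 1457 − 6 = 1451 px; one third is 483.67 px.
Crop height = 1691 − 17 = 1674 px; one third is 558.00 px.
The top-right point is two-thirds across and one-third down within the crop:
x = 6 + 2 × 483.67 ≈ 973; y = 17 + 1 × 558.00 ≈ 575.

x = 973 px, y = 575 px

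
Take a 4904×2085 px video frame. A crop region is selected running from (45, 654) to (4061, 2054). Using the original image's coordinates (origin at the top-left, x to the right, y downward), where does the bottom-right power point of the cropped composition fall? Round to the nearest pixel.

x = 2722 px, y = 1587 px

Crop width = 4061 − 45 = 4016 px; one third is 1338.67 px.
Crop height = 2054 − 654 = 1400 px; one third is 466.67 px.
The bottom-right point is two-thirds across and two-thirds down within the crop:
x = 45 + 2 × 1338.67 ≈ 2722; y = 654 + 2 × 466.67 ≈ 1587.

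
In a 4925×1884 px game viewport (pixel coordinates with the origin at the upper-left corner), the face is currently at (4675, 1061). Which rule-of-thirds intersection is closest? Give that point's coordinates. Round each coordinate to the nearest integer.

x = 3283 px, y = 1256 px

Third lines: x ∈ {1642, 3283}, y ∈ {628, 1256}.
4675 is closer to x = 3283; 1061 is closer to y = 1256.
So the nearest intersection is the lower-right power point.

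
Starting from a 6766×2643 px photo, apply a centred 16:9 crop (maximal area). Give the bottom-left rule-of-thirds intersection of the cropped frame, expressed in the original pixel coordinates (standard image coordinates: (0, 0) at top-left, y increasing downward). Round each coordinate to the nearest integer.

x = 2600 px, y = 1762 px

6766/2643 > 16/9, so the 16:9 crop keeps the full height 2643 and trims width to 2643 × 16/9 = 4698.67 px.
Left offset = (6766 − 4698.67)/2 = 1033.67 px; top offset = 0.
Bottom-left is one-third across and two-thirds down within the crop:
x = 1033.67 + 1 × 4698.67/3 ≈ 2600; y = 0.00 + 2 × 2643.00/3 ≈ 1762.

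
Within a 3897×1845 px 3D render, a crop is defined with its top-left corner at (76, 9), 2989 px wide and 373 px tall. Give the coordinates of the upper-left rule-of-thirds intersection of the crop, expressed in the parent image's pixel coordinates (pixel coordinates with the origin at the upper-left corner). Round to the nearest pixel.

One third of the crop width 2989 is 996.33 px.
One third of the crop height 373 is 124.33 px.
The upper-left point is one-third across and one-third down within the crop:
x = 76 + 1 × 996.33 ≈ 1072; y = 9 + 1 × 124.33 ≈ 133.

(1072, 133)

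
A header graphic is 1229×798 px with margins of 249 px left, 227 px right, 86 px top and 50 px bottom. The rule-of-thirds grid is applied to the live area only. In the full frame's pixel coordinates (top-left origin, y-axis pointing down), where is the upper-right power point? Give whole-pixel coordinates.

(751, 307)

Content width = 1229 − 249 − 227 = 753 px; content height = 798 − 86 − 50 = 662 px.
Upper-right is two-thirds across and one-third down within the live area.
x = 249 + 2 × 753/3 = 249 + 502.00 ≈ 751
y = 86 + 1 × 662/3 = 86 + 220.67 ≈ 307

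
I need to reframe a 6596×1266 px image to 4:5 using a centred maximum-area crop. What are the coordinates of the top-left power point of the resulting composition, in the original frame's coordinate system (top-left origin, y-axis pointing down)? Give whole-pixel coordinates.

(3129, 422)

6596/1266 > 4/5, so the 4:5 crop keeps the full height 1266 and trims width to 1266 × 4/5 = 1012.80 px.
Left offset = (6596 − 1012.80)/2 = 2791.60 px; top offset = 0.
Top-left is one-third across and one-third down within the crop:
x = 2791.60 + 1 × 1012.80/3 ≈ 3129; y = 0.00 + 1 × 1266.00/3 ≈ 422.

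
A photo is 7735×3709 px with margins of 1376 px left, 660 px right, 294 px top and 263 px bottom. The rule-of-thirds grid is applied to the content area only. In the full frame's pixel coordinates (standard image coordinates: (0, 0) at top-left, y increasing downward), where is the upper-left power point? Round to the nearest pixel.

Content width = 7735 − 1376 − 660 = 5699 px; content height = 3709 − 294 − 263 = 3152 px.
Upper-left is one-third across and one-third down within the content area.
x = 1376 + 1 × 5699/3 = 1376 + 1899.67 ≈ 3276
y = 294 + 1 × 3152/3 = 294 + 1050.67 ≈ 1345

x = 3276 px, y = 1345 px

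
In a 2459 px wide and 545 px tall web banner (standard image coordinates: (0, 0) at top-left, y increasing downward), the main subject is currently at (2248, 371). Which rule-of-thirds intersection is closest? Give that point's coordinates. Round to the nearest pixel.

(1639, 363)

Third lines: x ∈ {820, 1639}, y ∈ {182, 363}.
2248 is closer to x = 1639; 371 is closer to y = 363.
So the nearest intersection is the lower-right power point.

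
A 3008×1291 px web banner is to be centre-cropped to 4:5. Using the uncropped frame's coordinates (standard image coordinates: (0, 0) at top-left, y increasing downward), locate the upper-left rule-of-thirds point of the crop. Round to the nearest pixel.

x = 1332 px, y = 430 px

3008/1291 > 4/5, so the 4:5 crop keeps the full height 1291 and trims width to 1291 × 4/5 = 1032.80 px.
Left offset = (3008 − 1032.80)/2 = 987.60 px; top offset = 0.
Upper-left is one-third across and one-third down within the crop:
x = 987.60 + 1 × 1032.80/3 ≈ 1332; y = 0.00 + 1 × 1291.00/3 ≈ 430.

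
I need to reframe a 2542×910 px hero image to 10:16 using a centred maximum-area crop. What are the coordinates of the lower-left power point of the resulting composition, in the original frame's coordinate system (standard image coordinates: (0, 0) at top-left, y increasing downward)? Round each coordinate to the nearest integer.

2542/910 > 10/16, so the 10:16 crop keeps the full height 910 and trims width to 910 × 10/16 = 568.75 px.
Left offset = (2542 − 568.75)/2 = 986.62 px; top offset = 0.
Lower-left is one-third across and two-thirds down within the crop:
x = 986.62 + 1 × 568.75/3 ≈ 1176; y = 0.00 + 2 × 910.00/3 ≈ 607.

x = 1176 px, y = 607 px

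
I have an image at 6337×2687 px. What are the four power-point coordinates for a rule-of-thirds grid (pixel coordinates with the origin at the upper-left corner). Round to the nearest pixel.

(2112, 896), (4225, 896), (2112, 1791), (4225, 1791)

One third of 6337 is 2112.33; one third of 2687 is 895.67.
Vertical third lines at x = 2112 and x = 4225; horizontal third lines at y = 896 and y = 1791.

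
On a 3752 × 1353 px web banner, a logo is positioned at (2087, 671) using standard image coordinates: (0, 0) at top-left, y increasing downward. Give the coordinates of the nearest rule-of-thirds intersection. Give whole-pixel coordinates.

x = 2501 px, y = 451 px

Third lines: x ∈ {1251, 2501}, y ∈ {451, 902}.
2087 is closer to x = 2501; 671 is closer to y = 451.
So the nearest intersection is the upper-right power point.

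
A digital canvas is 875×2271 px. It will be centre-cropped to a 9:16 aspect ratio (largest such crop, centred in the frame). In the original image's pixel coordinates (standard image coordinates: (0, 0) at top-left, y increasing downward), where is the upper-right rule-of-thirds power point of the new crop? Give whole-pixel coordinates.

875/2271 < 9/16, so the 9:16 crop keeps the full width 875 and trims height to 875 × 16/9 = 1555.56 px.
Top offset = (2271 − 1555.56)/2 = 357.72 px; left offset = 0.
Upper-right is two-thirds across and one-third down within the crop:
x = 0.00 + 2 × 875.00/3 ≈ 583; y = 357.72 + 1 × 1555.56/3 ≈ 876.

(583, 876)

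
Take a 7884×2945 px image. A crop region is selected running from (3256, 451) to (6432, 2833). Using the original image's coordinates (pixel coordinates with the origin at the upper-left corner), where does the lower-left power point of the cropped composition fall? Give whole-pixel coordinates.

Crop width = 6432 − 3256 = 3176 px; one third is 1058.67 px.
Crop height = 2833 − 451 = 2382 px; one third is 794.00 px.
The lower-left point is one-third across and two-thirds down within the crop:
x = 3256 + 1 × 1058.67 ≈ 4315; y = 451 + 2 × 794.00 ≈ 2039.

(4315, 2039)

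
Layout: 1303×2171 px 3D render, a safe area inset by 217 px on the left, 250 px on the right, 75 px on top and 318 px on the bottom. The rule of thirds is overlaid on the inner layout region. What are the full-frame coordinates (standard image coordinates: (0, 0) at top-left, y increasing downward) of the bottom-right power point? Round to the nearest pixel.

(774, 1260)

Content width = 1303 − 217 − 250 = 836 px; content height = 2171 − 75 − 318 = 1778 px.
Bottom-right is two-thirds across and two-thirds down within the inner layout region.
x = 217 + 2 × 836/3 = 217 + 557.33 ≈ 774
y = 75 + 2 × 1778/3 = 75 + 1185.33 ≈ 1260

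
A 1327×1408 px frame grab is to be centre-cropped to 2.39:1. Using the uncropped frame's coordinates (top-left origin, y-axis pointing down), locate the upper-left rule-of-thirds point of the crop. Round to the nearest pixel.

1327/1408 < 2.39/1, so the 2.39:1 crop keeps the full width 1327 and trims height to 1327 × 1/2.39 = 555.23 px.
Top offset = (1408 − 555.23)/2 = 426.38 px; left offset = 0.
Upper-left is one-third across and one-third down within the crop:
x = 0.00 + 1 × 1327.00/3 ≈ 442; y = 426.38 + 1 × 555.23/3 ≈ 611.

(442, 611)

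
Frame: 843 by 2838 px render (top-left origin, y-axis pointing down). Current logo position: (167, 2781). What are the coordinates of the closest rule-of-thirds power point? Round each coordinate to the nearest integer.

Third lines: x ∈ {281, 562}, y ∈ {946, 1892}.
167 is closer to x = 281; 2781 is closer to y = 1892.
So the nearest intersection is the lower-left power point.

(281, 1892)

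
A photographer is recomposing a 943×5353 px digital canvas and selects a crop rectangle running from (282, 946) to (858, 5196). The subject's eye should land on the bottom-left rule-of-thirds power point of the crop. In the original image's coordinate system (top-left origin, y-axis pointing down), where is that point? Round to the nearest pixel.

Crop width = 858 − 282 = 576 px; one third is 192.00 px.
Crop height = 5196 − 946 = 4250 px; one third is 1416.67 px.
The bottom-left point is one-third across and two-thirds down within the crop:
x = 282 + 1 × 192.00 ≈ 474; y = 946 + 2 × 1416.67 ≈ 3779.

x = 474 px, y = 3779 px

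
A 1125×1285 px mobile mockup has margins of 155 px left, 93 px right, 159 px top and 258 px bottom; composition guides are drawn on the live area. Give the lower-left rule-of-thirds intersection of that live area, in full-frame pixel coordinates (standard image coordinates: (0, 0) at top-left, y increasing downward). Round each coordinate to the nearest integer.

Content width = 1125 − 155 − 93 = 877 px; content height = 1285 − 159 − 258 = 868 px.
Lower-left is one-third across and two-thirds down within the live area.
x = 155 + 1 × 877/3 = 155 + 292.33 ≈ 447
y = 159 + 2 × 868/3 = 159 + 578.67 ≈ 738

x = 447 px, y = 738 px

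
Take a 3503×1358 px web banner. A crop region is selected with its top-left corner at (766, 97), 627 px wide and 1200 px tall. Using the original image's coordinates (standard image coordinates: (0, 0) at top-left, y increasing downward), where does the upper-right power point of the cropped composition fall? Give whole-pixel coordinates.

One third of the crop width 627 is 209.00 px.
One third of the crop height 1200 is 400.00 px.
The upper-right point is two-thirds across and one-third down within the crop:
x = 766 + 2 × 209.00 ≈ 1184; y = 97 + 1 × 400.00 ≈ 497.

x = 1184 px, y = 497 px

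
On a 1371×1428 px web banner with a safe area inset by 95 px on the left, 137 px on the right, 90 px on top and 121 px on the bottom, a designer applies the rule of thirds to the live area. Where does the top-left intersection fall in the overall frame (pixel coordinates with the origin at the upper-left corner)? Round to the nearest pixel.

Content width = 1371 − 95 − 137 = 1139 px; content height = 1428 − 90 − 121 = 1217 px.
Top-left is one-third across and one-third down within the live area.
x = 95 + 1 × 1139/3 = 95 + 379.67 ≈ 475
y = 90 + 1 × 1217/3 = 90 + 405.67 ≈ 496

x = 475 px, y = 496 px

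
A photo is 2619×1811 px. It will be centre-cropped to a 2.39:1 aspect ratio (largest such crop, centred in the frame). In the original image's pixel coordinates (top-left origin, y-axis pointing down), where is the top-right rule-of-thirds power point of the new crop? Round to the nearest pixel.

x = 1746 px, y = 723 px

2619/1811 < 2.39/1, so the 2.39:1 crop keeps the full width 2619 and trims height to 2619 × 1/2.39 = 1095.82 px.
Top offset = (1811 − 1095.82)/2 = 357.59 px; left offset = 0.
Top-right is two-thirds across and one-third down within the crop:
x = 0.00 + 2 × 2619.00/3 ≈ 1746; y = 357.59 + 1 × 1095.82/3 ≈ 723.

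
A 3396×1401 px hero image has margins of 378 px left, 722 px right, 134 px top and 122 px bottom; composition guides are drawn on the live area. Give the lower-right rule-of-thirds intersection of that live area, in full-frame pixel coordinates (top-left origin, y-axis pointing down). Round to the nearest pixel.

(1909, 897)

Content width = 3396 − 378 − 722 = 2296 px; content height = 1401 − 134 − 122 = 1145 px.
Lower-right is two-thirds across and two-thirds down within the live area.
x = 378 + 2 × 2296/3 = 378 + 1530.67 ≈ 1909
y = 134 + 2 × 1145/3 = 134 + 763.33 ≈ 897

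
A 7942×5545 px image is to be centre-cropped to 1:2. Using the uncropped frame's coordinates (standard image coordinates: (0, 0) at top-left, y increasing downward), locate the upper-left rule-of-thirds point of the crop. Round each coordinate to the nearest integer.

7942/5545 > 1/2, so the 1:2 crop keeps the full height 5545 and trims width to 5545 × 1/2 = 2772.50 px.
Left offset = (7942 − 2772.50)/2 = 2584.75 px; top offset = 0.
Upper-left is one-third across and one-third down within the crop:
x = 2584.75 + 1 × 2772.50/3 ≈ 3509; y = 0.00 + 1 × 5545.00/3 ≈ 1848.

(3509, 1848)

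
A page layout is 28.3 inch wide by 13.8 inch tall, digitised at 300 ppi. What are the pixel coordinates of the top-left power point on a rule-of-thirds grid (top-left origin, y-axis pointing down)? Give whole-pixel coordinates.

(2830, 1380)

In pixels the canvas is 28.3 × 300 = 8490 wide and 13.8 × 300 = 4140 tall.
The top-left point is one-third across and one-third down:
x = 1 × 8490/3 ≈ 2830; y = 1 × 4140/3 ≈ 1380.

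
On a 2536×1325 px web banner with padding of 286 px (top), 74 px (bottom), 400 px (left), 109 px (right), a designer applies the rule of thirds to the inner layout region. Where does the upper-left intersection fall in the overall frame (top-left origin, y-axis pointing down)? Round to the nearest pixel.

(1076, 608)

Content width = 2536 − 400 − 109 = 2027 px; content height = 1325 − 286 − 74 = 965 px.
Upper-left is one-third across and one-third down within the inner layout region.
x = 400 + 1 × 2027/3 = 400 + 675.67 ≈ 1076
y = 286 + 1 × 965/3 = 286 + 321.67 ≈ 608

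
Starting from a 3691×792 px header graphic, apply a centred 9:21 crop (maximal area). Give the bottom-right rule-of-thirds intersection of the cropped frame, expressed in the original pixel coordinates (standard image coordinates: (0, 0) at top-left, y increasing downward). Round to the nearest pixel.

x = 1902 px, y = 528 px

3691/792 > 9/21, so the 9:21 crop keeps the full height 792 and trims width to 792 × 9/21 = 339.43 px.
Left offset = (3691 − 339.43)/2 = 1675.79 px; top offset = 0.
Bottom-right is two-thirds across and two-thirds down within the crop:
x = 1675.79 + 2 × 339.43/3 ≈ 1902; y = 0.00 + 2 × 792.00/3 ≈ 528.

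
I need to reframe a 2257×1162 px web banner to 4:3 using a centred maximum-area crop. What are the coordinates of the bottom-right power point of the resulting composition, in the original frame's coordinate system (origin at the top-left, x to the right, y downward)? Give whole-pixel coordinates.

(1387, 775)

2257/1162 > 4/3, so the 4:3 crop keeps the full height 1162 and trims width to 1162 × 4/3 = 1549.33 px.
Left offset = (2257 − 1549.33)/2 = 353.83 px; top offset = 0.
Bottom-right is two-thirds across and two-thirds down within the crop:
x = 353.83 + 2 × 1549.33/3 ≈ 1387; y = 0.00 + 2 × 1162.00/3 ≈ 775.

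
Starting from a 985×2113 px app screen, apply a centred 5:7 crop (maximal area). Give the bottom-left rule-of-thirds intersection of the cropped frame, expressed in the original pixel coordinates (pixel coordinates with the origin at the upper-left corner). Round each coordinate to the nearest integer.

985/2113 < 5/7, so the 5:7 crop keeps the full width 985 and trims height to 985 × 7/5 = 1379.00 px.
Top offset = (2113 − 1379.00)/2 = 367.00 px; left offset = 0.
Bottom-left is one-third across and two-thirds down within the crop:
x = 0.00 + 1 × 985.00/3 ≈ 328; y = 367.00 + 2 × 1379.00/3 ≈ 1286.

(328, 1286)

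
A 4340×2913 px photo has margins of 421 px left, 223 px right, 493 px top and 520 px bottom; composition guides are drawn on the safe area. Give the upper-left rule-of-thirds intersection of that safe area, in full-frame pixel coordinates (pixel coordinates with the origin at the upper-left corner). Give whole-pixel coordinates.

x = 1653 px, y = 1126 px

Content width = 4340 − 421 − 223 = 3696 px; content height = 2913 − 493 − 520 = 1900 px.
Upper-left is one-third across and one-third down within the safe area.
x = 421 + 1 × 3696/3 = 421 + 1232.00 ≈ 1653
y = 493 + 1 × 1900/3 = 493 + 633.33 ≈ 1126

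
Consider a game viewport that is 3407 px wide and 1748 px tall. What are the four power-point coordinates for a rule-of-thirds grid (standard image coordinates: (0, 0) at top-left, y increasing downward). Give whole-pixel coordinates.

(1136, 583), (2271, 583), (1136, 1165), (2271, 1165)

One third of 3407 is 1135.67; one third of 1748 is 582.67.
Vertical third lines at x = 1136 and x = 2271; horizontal third lines at y = 583 and y = 1165.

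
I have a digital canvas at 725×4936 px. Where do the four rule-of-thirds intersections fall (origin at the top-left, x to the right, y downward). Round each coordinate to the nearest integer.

(242, 1645), (483, 1645), (242, 3291), (483, 3291)

One third of 725 is 241.67; one third of 4936 is 1645.33.
Vertical third lines at x = 242 and x = 483; horizontal third lines at y = 1645 and y = 3291.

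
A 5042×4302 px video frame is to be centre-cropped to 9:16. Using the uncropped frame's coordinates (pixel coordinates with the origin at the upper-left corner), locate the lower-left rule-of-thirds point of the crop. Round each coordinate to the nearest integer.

x = 2118 px, y = 2868 px

5042/4302 > 9/16, so the 9:16 crop keeps the full height 4302 and trims width to 4302 × 9/16 = 2419.88 px.
Left offset = (5042 − 2419.88)/2 = 1311.06 px; top offset = 0.
Lower-left is one-third across and two-thirds down within the crop:
x = 1311.06 + 1 × 2419.88/3 ≈ 2118; y = 0.00 + 2 × 4302.00/3 ≈ 2868.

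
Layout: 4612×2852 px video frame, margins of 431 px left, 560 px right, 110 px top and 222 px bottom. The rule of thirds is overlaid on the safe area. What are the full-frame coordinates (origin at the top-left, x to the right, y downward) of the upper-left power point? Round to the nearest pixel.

x = 1638 px, y = 950 px

Content width = 4612 − 431 − 560 = 3621 px; content height = 2852 − 110 − 222 = 2520 px.
Upper-left is one-third across and one-third down within the safe area.
x = 431 + 1 × 3621/3 = 431 + 1207.00 ≈ 1638
y = 110 + 1 × 2520/3 = 110 + 840.00 ≈ 950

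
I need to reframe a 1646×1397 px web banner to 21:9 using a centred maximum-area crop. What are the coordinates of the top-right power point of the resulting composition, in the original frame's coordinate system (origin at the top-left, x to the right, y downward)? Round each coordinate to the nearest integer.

1646/1397 < 21/9, so the 21:9 crop keeps the full width 1646 and trims height to 1646 × 9/21 = 705.43 px.
Top offset = (1397 − 705.43)/2 = 345.79 px; left offset = 0.
Top-right is two-thirds across and one-third down within the crop:
x = 0.00 + 2 × 1646.00/3 ≈ 1097; y = 345.79 + 1 × 705.43/3 ≈ 581.

(1097, 581)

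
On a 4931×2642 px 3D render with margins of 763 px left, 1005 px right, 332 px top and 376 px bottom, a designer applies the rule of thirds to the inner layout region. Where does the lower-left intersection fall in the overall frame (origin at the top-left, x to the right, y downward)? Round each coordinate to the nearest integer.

Content width = 4931 − 763 − 1005 = 3163 px; content height = 2642 − 332 − 376 = 1934 px.
Lower-left is one-third across and two-thirds down within the inner layout region.
x = 763 + 1 × 3163/3 = 763 + 1054.33 ≈ 1817
y = 332 + 2 × 1934/3 = 332 + 1289.33 ≈ 1621

(1817, 1621)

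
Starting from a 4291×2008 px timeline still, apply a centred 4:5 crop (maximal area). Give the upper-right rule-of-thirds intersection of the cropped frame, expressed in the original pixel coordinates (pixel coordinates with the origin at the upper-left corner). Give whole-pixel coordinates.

x = 2413 px, y = 669 px

4291/2008 > 4/5, so the 4:5 crop keeps the full height 2008 and trims width to 2008 × 4/5 = 1606.40 px.
Left offset = (4291 − 1606.40)/2 = 1342.30 px; top offset = 0.
Upper-right is two-thirds across and one-third down within the crop:
x = 1342.30 + 2 × 1606.40/3 ≈ 2413; y = 0.00 + 1 × 2008.00/3 ≈ 669.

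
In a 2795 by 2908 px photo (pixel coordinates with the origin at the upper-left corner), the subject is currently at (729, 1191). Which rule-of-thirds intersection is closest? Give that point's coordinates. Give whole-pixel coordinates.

Third lines: x ∈ {932, 1863}, y ∈ {969, 1939}.
729 is closer to x = 932; 1191 is closer to y = 969.
So the nearest intersection is the upper-left power point.

(932, 969)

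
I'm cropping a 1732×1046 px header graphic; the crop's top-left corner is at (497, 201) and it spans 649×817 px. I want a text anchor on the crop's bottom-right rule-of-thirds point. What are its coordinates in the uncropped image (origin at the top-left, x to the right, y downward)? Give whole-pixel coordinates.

One third of the crop width 649 is 216.33 px.
One third of the crop height 817 is 272.33 px.
The bottom-right point is two-thirds across and two-thirds down within the crop:
x = 497 + 2 × 216.33 ≈ 930; y = 201 + 2 × 272.33 ≈ 746.

x = 930 px, y = 746 px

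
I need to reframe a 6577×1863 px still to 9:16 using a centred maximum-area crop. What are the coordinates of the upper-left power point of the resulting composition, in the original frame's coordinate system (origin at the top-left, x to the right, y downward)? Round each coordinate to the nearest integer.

x = 3114 px, y = 621 px

6577/1863 > 9/16, so the 9:16 crop keeps the full height 1863 and trims width to 1863 × 9/16 = 1047.94 px.
Left offset = (6577 − 1047.94)/2 = 2764.53 px; top offset = 0.
Upper-left is one-third across and one-third down within the crop:
x = 2764.53 + 1 × 1047.94/3 ≈ 3114; y = 0.00 + 1 × 1863.00/3 ≈ 621.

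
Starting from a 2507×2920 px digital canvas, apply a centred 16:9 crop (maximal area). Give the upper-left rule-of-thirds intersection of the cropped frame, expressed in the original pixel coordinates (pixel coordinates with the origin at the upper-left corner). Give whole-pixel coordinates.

x = 836 px, y = 1225 px

2507/2920 < 16/9, so the 16:9 crop keeps the full width 2507 and trims height to 2507 × 9/16 = 1410.19 px.
Top offset = (2920 − 1410.19)/2 = 754.91 px; left offset = 0.
Upper-left is one-third across and one-third down within the crop:
x = 0.00 + 1 × 2507.00/3 ≈ 836; y = 754.91 + 1 × 1410.19/3 ≈ 1225.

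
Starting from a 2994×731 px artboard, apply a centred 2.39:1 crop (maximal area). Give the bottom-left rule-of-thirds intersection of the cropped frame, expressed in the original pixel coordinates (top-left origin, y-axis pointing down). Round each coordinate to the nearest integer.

2994/731 > 2.39/1, so the 2.39:1 crop keeps the full height 731 and trims width to 731 × 2.39/1 = 1747.09 px.
Left offset = (2994 − 1747.09)/2 = 623.45 px; top offset = 0.
Bottom-left is one-third across and two-thirds down within the crop:
x = 623.45 + 1 × 1747.09/3 ≈ 1206; y = 0.00 + 2 × 731.00/3 ≈ 487.

(1206, 487)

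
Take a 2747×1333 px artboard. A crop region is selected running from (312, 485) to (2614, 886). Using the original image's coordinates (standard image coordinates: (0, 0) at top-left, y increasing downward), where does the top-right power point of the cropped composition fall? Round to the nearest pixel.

Crop width = 2614 − 312 = 2302 px; one third is 767.33 px.
Crop height = 886 − 485 = 401 px; one third is 133.67 px.
The top-right point is two-thirds across and one-third down within the crop:
x = 312 + 2 × 767.33 ≈ 1847; y = 485 + 1 × 133.67 ≈ 619.

x = 1847 px, y = 619 px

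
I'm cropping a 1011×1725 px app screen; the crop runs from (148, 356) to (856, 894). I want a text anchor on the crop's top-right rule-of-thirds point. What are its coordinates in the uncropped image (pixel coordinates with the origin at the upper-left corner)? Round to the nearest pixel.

Crop width = 856 − 148 = 708 px; one third is 236.00 px.
Crop height = 894 − 356 = 538 px; one third is 179.33 px.
The top-right point is two-thirds across and one-third down within the crop:
x = 148 + 2 × 236.00 ≈ 620; y = 356 + 1 × 179.33 ≈ 535.

x = 620 px, y = 535 px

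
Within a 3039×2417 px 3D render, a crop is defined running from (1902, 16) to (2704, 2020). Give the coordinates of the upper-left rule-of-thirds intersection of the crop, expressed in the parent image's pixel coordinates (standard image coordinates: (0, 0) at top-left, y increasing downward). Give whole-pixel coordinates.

Crop width = 2704 − 1902 = 802 px; one third is 267.33 px.
Crop height = 2020 − 16 = 2004 px; one third is 668.00 px.
The upper-left point is one-third across and one-third down within the crop:
x = 1902 + 1 × 267.33 ≈ 2169; y = 16 + 1 × 668.00 ≈ 684.

x = 2169 px, y = 684 px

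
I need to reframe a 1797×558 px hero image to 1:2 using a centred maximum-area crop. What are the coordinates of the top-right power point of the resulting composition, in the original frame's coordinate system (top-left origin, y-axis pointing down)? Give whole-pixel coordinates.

1797/558 > 1/2, so the 1:2 crop keeps the full height 558 and trims width to 558 × 1/2 = 279.00 px.
Left offset = (1797 − 279.00)/2 = 759.00 px; top offset = 0.
Top-right is two-thirds across and one-third down within the crop:
x = 759.00 + 2 × 279.00/3 ≈ 945; y = 0.00 + 1 × 558.00/3 ≈ 186.

(945, 186)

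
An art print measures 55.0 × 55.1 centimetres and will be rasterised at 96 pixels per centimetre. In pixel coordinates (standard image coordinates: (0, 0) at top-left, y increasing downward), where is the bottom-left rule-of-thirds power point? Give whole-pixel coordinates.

In pixels the canvas is 55.0 × 96 = 5280 wide and 55.1 × 96 = 5289.6 tall.
The bottom-left point is one-third across and two-thirds down:
x = 1 × 5280/3 ≈ 1760; y = 2 × 5289.6/3 ≈ 3526.

x = 1760 px, y = 3526 px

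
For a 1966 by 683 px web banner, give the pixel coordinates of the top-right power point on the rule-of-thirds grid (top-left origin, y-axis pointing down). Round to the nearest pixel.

(1311, 228)

The top-right point sits two-thirds of the way across and one-third of the way down.
x = 2 × 1966/3 ≈ 1311; y = 1 × 683/3 ≈ 228.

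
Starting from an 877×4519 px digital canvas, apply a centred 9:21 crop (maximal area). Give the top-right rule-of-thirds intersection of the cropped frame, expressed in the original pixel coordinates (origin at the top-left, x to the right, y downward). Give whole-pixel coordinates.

877/4519 < 9/21, so the 9:21 crop keeps the full width 877 and trims height to 877 × 21/9 = 2046.33 px.
Top offset = (4519 − 2046.33)/2 = 1236.33 px; left offset = 0.
Top-right is two-thirds across and one-third down within the crop:
x = 0.00 + 2 × 877.00/3 ≈ 585; y = 1236.33 + 1 × 2046.33/3 ≈ 1918.

(585, 1918)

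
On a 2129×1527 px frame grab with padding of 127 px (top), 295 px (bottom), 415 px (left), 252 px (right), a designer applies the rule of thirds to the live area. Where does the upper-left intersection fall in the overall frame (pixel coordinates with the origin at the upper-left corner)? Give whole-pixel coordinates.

x = 902 px, y = 495 px

Content width = 2129 − 415 − 252 = 1462 px; content height = 1527 − 127 − 295 = 1105 px.
Upper-left is one-third across and one-third down within the live area.
x = 415 + 1 × 1462/3 = 415 + 487.33 ≈ 902
y = 127 + 1 × 1105/3 = 127 + 368.33 ≈ 495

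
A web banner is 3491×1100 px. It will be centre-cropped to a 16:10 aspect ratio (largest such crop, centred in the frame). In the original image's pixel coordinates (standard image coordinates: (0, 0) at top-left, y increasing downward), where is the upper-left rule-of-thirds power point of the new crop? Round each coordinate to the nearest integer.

x = 1452 px, y = 367 px

3491/1100 > 16/10, so the 16:10 crop keeps the full height 1100 and trims width to 1100 × 16/10 = 1760.00 px.
Left offset = (3491 − 1760.00)/2 = 865.50 px; top offset = 0.
Upper-left is one-third across and one-third down within the crop:
x = 865.50 + 1 × 1760.00/3 ≈ 1452; y = 0.00 + 1 × 1100.00/3 ≈ 367.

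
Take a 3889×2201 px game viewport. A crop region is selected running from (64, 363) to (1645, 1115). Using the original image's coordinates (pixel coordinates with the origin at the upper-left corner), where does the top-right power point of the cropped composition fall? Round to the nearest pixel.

Crop width = 1645 − 64 = 1581 px; one third is 527.00 px.
Crop height = 1115 − 363 = 752 px; one third is 250.67 px.
The top-right point is two-thirds across and one-third down within the crop:
x = 64 + 2 × 527.00 ≈ 1118; y = 363 + 1 × 250.67 ≈ 614.

(1118, 614)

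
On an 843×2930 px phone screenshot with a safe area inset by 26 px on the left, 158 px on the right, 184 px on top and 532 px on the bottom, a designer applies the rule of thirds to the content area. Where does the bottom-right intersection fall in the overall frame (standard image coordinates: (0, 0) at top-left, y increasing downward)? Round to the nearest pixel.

x = 465 px, y = 1660 px

Content width = 843 − 26 − 158 = 659 px; content height = 2930 − 184 − 532 = 2214 px.
Bottom-right is two-thirds across and two-thirds down within the content area.
x = 26 + 2 × 659/3 = 26 + 439.33 ≈ 465
y = 184 + 2 × 2214/3 = 184 + 1476.00 ≈ 1660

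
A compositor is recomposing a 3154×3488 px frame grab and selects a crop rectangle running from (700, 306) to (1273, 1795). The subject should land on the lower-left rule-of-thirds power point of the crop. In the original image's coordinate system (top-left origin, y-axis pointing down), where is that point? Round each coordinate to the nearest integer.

Crop width = 1273 − 700 = 573 px; one third is 191.00 px.
Crop height = 1795 − 306 = 1489 px; one third is 496.33 px.
The lower-left point is one-third across and two-thirds down within the crop:
x = 700 + 1 × 191.00 ≈ 891; y = 306 + 2 × 496.33 ≈ 1299.

(891, 1299)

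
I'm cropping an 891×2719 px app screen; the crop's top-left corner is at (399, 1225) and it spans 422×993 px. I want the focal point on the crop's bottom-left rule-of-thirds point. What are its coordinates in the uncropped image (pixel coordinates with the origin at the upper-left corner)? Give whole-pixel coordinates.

One third of the crop width 422 is 140.67 px.
One third of the crop height 993 is 331.00 px.
The bottom-left point is one-third across and two-thirds down within the crop:
x = 399 + 1 × 140.67 ≈ 540; y = 1225 + 2 × 331.00 ≈ 1887.

(540, 1887)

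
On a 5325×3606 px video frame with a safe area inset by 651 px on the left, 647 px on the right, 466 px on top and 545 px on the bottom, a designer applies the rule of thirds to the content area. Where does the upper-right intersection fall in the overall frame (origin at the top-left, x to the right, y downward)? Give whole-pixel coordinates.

Content width = 5325 − 651 − 647 = 4027 px; content height = 3606 − 466 − 545 = 2595 px.
Upper-right is two-thirds across and one-third down within the content area.
x = 651 + 2 × 4027/3 = 651 + 2684.67 ≈ 3336
y = 466 + 1 × 2595/3 = 466 + 865.00 ≈ 1331

(3336, 1331)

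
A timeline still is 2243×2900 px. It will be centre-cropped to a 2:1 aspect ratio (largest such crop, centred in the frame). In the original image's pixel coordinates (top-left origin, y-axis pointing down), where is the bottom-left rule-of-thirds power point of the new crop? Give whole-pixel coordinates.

(748, 1637)

2243/2900 < 2/1, so the 2:1 crop keeps the full width 2243 and trims height to 2243 × 1/2 = 1121.50 px.
Top offset = (2900 − 1121.50)/2 = 889.25 px; left offset = 0.
Bottom-left is one-third across and two-thirds down within the crop:
x = 0.00 + 1 × 2243.00/3 ≈ 748; y = 889.25 + 2 × 1121.50/3 ≈ 1637.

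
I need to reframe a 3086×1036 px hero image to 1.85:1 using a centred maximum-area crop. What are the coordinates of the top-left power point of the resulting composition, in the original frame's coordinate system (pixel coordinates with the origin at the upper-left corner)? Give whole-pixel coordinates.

3086/1036 > 1.85/1, so the 1.85:1 crop keeps the full height 1036 and trims width to 1036 × 1.85/1 = 1916.60 px.
Left offset = (3086 − 1916.60)/2 = 584.70 px; top offset = 0.
Top-left is one-third across and one-third down within the crop:
x = 584.70 + 1 × 1916.60/3 ≈ 1224; y = 0.00 + 1 × 1036.00/3 ≈ 345.

(1224, 345)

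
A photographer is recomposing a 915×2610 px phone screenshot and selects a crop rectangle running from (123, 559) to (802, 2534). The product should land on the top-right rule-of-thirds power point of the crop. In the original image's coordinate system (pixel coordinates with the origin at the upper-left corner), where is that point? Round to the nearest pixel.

Crop width = 802 − 123 = 679 px; one third is 226.33 px.
Crop height = 2534 − 559 = 1975 px; one third is 658.33 px.
The top-right point is two-thirds across and one-third down within the crop:
x = 123 + 2 × 226.33 ≈ 576; y = 559 + 1 × 658.33 ≈ 1217.

x = 576 px, y = 1217 px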